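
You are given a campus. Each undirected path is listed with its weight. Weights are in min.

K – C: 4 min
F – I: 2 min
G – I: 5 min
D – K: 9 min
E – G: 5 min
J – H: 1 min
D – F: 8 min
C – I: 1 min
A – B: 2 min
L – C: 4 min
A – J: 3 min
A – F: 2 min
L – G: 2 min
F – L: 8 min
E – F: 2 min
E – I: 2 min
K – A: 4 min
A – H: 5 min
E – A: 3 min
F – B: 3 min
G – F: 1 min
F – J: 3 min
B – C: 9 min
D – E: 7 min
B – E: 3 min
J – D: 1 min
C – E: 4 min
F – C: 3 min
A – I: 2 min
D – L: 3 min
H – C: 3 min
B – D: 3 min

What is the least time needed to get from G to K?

7 min

Enumerating some paths:
G–F–I–C–K: 1+2+1+4 = 8
G–F–C–K: 1+3+4 = 8
G–F–A–K: 1+2+4 = 7
The minimum is 7 min via G–F–A–K.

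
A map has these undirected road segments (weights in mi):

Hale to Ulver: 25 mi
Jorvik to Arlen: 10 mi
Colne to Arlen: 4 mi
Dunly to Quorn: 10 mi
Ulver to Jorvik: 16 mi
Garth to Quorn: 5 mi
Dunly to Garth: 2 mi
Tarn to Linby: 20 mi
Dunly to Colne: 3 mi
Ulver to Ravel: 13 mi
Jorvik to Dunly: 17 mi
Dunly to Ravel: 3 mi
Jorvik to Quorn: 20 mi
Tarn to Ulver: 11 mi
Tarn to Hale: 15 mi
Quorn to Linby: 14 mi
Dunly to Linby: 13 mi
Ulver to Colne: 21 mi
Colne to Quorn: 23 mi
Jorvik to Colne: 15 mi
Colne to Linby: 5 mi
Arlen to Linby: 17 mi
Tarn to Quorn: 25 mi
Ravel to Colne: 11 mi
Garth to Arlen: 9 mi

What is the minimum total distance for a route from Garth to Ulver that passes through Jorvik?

Shortest Garth→Jorvik: Garth → Dunly → Jorvik = 19
Shortest Jorvik→Ulver: Jorvik → Ulver = 16
Total via Jorvik: 19 + 16 = 35 mi.

35 mi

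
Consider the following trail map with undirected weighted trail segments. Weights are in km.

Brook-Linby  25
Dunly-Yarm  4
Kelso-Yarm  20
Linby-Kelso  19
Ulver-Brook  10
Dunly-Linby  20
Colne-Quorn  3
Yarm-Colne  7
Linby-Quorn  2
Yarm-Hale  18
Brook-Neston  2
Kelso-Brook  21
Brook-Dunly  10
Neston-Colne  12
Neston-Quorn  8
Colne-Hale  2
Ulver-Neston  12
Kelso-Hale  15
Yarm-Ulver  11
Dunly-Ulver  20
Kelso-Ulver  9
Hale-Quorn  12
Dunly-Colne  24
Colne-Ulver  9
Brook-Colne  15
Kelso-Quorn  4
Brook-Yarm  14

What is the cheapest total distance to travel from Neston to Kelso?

Compare a few routes:
Neston - Quorn - Kelso: 8+4 = 12
Neston - Colne - Quorn - Kelso: 12+3+4 = 19
Cheapest is Neston - Quorn - Kelso at 12 km.

12 km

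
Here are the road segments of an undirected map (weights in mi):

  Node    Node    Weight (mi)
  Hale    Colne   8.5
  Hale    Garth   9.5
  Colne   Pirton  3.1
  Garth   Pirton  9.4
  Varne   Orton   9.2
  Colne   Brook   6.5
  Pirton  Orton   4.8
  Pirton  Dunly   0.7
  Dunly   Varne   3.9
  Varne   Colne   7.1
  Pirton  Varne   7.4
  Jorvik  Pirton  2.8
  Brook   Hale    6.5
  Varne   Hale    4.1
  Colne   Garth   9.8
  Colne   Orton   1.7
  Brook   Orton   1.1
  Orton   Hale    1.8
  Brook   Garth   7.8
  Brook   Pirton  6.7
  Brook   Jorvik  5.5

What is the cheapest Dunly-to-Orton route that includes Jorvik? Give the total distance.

10.1 mi

Best Dunly to Jorvik: Dunly → Pirton → Jorvik costing 3.5
Best Jorvik to Orton: Jorvik → Brook → Orton costing 6.6
Total via Jorvik: 3.5 + 6.6 = 10.1 mi.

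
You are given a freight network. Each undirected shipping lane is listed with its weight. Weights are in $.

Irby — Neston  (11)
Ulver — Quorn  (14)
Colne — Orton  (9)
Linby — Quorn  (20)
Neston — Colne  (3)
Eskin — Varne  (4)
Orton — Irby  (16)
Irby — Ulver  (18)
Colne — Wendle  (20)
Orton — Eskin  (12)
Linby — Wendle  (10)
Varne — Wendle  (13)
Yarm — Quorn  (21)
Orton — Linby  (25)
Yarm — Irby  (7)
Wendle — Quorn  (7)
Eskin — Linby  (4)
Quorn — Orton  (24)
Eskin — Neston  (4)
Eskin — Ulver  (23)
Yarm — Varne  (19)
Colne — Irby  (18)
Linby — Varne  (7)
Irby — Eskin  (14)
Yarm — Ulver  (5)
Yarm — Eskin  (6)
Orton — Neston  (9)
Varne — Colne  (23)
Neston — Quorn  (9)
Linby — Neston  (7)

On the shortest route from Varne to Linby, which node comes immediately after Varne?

Enumerating some paths:
Varne → Eskin → Linby: 4+4 = 8
Varne → Eskin → Neston → Linby: 4+4+7 = 15
Varne → Linby: 7 = 7
The minimum is $7 via Varne → Linby.
So from Varne the first move is to Linby.

Linby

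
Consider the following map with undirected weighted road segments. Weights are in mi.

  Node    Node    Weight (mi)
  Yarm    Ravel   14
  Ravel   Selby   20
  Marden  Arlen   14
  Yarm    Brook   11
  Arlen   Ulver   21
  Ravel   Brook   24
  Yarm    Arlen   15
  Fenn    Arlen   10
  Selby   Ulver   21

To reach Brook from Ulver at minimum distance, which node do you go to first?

Arlen

Candidate routes:
Ulver → Selby → Ravel → Yarm → Brook: 21+20+14+11 = 66
Ulver → Arlen → Yarm → Brook: 21+15+11 = 47
Ulver → Selby → Ravel → Brook: 21+20+24 = 65
Cheapest is Ulver → Arlen → Yarm → Brook at 47 mi.
So from Ulver the first move is to Arlen.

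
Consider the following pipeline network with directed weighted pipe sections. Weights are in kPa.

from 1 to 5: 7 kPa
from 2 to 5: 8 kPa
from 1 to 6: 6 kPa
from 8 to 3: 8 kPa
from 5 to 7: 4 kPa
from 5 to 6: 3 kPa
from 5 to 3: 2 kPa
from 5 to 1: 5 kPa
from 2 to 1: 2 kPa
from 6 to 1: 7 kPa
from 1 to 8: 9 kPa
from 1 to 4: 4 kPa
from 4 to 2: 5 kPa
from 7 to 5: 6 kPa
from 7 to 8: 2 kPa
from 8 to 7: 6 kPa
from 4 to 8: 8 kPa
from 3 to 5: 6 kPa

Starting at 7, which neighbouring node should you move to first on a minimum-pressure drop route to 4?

Enumerating some paths:
7 - 5 - 1 - 4: 6+5+4 = 15
7 - 5 - 6 - 1 - 4: 6+3+7+4 = 20
Cheapest is 7 - 5 - 1 - 4 at 15 kPa.
So from 7 the first move is to 5.

5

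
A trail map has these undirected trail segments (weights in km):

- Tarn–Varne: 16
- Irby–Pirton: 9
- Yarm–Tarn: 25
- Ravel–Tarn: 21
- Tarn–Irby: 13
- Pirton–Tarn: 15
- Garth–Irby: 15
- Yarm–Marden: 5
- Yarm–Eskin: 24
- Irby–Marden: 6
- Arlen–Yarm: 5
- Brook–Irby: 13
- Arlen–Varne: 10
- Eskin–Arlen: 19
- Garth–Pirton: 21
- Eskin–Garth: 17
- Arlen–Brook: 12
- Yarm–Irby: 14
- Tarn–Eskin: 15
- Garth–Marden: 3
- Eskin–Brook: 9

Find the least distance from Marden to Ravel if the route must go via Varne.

57 km

Best Marden to Varne: Marden–Yarm–Arlen–Varne costing 20
Best Varne to Ravel: Varne–Tarn–Ravel costing 37
Total via Varne: 20 + 37 = 57 km.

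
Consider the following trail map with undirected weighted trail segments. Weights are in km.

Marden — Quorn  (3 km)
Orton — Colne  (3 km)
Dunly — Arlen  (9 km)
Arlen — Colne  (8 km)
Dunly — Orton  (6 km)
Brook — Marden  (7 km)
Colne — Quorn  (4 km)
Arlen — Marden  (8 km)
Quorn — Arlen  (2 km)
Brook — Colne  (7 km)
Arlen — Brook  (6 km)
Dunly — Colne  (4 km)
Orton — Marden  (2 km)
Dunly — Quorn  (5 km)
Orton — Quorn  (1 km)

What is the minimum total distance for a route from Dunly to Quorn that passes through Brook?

Shortest Dunly→Brook: Dunly–Colne–Brook = 11
Best Brook to Quorn: Brook–Arlen–Quorn costing 8
Total via Brook: 11 + 8 = 19 km.

19 km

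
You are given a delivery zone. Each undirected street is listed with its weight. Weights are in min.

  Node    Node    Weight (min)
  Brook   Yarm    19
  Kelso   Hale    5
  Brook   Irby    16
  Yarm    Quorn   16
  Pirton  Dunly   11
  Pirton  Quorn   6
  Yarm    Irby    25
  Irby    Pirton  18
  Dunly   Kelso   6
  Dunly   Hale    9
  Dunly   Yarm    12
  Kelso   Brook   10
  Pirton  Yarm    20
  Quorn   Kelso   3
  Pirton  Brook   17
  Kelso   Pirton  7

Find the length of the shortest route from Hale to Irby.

Compare a few routes:
Hale–Kelso–Pirton–Irby: 5+7+18 = 30
Hale–Kelso–Brook–Irby: 5+10+16 = 31
Cheapest is Hale–Kelso–Pirton–Irby at 30 min.

30 min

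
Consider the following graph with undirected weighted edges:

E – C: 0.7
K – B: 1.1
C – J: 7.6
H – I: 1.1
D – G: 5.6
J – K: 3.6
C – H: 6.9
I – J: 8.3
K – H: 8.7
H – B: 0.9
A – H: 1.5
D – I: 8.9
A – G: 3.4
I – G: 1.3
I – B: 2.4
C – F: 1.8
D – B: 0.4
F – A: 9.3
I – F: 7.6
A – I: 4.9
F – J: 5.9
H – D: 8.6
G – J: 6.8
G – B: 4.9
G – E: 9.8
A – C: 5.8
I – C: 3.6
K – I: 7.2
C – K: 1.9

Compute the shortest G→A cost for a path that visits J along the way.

Best G to J: G–J costing 6.8
Best J to A: J–K–B–H–A costing 7.1
Total via J: 6.8 + 7.1 = 13.9.

13.9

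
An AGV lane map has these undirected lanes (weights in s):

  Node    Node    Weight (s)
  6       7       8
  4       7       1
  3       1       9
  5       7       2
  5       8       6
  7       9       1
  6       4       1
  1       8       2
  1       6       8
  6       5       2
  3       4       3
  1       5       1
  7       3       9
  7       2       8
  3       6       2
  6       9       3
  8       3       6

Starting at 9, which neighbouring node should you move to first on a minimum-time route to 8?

7

Enumerating some paths:
9–7–4–6–5–1–8: 1+1+1+2+1+2 = 8
9–6–5–1–8: 3+2+1+2 = 8
9–7–5–8: 1+2+6 = 9
9–7–5–1–8: 1+2+1+2 = 6
The minimum is 6 s via 9–7–5–1–8.
So from 9 the first move is to 7.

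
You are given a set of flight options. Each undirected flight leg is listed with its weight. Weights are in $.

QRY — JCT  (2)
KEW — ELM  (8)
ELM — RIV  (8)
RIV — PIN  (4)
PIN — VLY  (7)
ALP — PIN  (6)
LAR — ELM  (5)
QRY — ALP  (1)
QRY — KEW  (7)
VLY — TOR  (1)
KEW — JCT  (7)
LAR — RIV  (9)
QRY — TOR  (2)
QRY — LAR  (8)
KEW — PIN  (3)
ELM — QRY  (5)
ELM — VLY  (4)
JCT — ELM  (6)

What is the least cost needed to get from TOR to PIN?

$8

Enumerating some paths:
TOR–VLY–PIN: 1+7 = 8
TOR–QRY–KEW–PIN: 2+7+3 = 12
TOR–QRY–ALP–PIN: 2+1+6 = 9
The minimum is $8 via TOR–VLY–PIN.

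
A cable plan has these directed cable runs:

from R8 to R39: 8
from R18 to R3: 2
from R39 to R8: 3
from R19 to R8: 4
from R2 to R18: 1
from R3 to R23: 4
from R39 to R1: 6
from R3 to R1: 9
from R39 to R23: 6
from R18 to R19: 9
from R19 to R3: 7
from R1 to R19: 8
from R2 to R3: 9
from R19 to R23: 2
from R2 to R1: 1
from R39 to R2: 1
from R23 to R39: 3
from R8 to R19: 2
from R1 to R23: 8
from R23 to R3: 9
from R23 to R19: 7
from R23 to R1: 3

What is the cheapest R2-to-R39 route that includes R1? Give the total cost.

12

Shortest R2→R1: R2–R1 = 1
Best R1 to R39: R1–R23–R39 costing 11
Total via R1: 1 + 11 = 12.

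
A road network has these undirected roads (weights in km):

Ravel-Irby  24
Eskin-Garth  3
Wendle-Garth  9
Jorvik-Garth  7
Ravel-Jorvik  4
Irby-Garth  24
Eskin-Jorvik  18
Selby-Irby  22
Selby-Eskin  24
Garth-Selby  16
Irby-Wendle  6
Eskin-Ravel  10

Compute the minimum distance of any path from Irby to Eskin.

Shortest distances from Irby:
Irby: 0
Wendle: 6  (via Irby)
Garth: 15  (via Wendle)
Eskin: 18  (via Garth)
Shortest route: Irby–Wendle–Garth–Eskin = 18 km.

18 km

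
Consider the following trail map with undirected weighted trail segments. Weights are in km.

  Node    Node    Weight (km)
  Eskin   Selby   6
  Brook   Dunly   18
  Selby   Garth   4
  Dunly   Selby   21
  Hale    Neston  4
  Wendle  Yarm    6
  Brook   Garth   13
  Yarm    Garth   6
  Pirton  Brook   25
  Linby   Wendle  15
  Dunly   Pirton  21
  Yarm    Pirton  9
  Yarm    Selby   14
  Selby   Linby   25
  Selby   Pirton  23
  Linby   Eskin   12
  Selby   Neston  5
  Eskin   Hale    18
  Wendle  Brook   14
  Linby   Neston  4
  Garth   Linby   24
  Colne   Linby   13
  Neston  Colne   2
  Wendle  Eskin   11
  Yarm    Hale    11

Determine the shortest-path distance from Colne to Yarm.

Shortest distances from Colne:
Colne: 0
Neston: 2  (via Colne)
Hale: 6  (via Neston)
Linby: 6  (via Neston)
Selby: 7  (via Neston)
Garth: 11  (via Selby)
Eskin: 13  (via Selby)
Yarm: 17  (via Hale)
Shortest route: Colne → Neston → Hale → Yarm = 17 km.

17 km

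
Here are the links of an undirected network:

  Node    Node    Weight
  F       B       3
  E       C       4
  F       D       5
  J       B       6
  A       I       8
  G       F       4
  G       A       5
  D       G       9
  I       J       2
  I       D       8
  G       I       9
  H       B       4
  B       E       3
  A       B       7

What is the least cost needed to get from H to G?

Compare a few routes:
H–B–A–G: 4+7+5 = 16
H–B–J–I–G: 4+6+2+9 = 21
H–B–F–G: 4+3+4 = 11
H–B–F–D–G: 4+3+5+9 = 21
Cheapest is H–B–F–G at 11.

11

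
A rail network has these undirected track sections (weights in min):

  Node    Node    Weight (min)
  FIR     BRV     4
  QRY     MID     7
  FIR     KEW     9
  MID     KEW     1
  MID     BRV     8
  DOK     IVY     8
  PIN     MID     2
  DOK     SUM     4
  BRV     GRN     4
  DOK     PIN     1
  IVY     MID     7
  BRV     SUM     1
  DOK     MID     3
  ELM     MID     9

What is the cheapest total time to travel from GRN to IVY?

Settle nodes by increasing distance from GRN:
GRN: 0
BRV: 4  (via GRN)
SUM: 5  (via BRV)
FIR: 8  (via BRV)
DOK: 9  (via SUM)
PIN: 10  (via DOK)
MID: 12  (via BRV)
KEW: 13  (via MID)
IVY: 17  (via DOK)
Shortest route: GRN → BRV → SUM → DOK → IVY = 17 min.

17 min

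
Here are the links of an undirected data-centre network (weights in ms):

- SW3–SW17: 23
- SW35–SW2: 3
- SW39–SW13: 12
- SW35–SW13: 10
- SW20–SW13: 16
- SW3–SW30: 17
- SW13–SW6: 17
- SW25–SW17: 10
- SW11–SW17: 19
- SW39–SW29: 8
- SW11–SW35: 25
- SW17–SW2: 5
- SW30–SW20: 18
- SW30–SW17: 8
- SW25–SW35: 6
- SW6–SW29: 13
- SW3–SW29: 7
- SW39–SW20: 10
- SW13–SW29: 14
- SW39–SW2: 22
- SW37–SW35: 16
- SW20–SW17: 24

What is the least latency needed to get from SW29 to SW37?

Settle nodes by increasing distance from SW29:
SW29: 0
SW3: 7  (via SW29)
SW39: 8  (via SW29)
SW6: 13  (via SW29)
SW13: 14  (via SW29)
SW20: 18  (via SW39)
SW30: 24  (via SW3)
SW35: 24  (via SW13)
SW2: 27  (via SW35)
SW25: 30  (via SW35)
SW17: 30  (via SW3)
SW37: 40  (via SW35)
Shortest route: SW29–SW13–SW35–SW37 = 40 ms.

40 ms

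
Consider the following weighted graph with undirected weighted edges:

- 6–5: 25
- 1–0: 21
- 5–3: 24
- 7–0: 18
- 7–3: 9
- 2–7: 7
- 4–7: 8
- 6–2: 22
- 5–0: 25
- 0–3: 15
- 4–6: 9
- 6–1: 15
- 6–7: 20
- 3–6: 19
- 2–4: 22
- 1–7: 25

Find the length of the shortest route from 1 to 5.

Shortest distances from 1:
1: 0
6: 15  (via 1)
0: 21  (via 1)
4: 24  (via 6)
7: 25  (via 1)
2: 32  (via 7)
3: 34  (via 6)
5: 40  (via 6)
Shortest route: 1–6–5 = 40.

40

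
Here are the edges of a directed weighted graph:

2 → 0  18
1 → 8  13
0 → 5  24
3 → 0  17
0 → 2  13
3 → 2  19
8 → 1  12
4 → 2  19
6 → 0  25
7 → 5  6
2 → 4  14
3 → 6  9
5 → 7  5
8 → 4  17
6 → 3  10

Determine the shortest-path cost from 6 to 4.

43

Running Dijkstra from 6:
6: 0
3: 10  (via 6)
0: 25  (via 6)
2: 29  (via 3)
4: 43  (via 2)
Shortest route: 6 → 3 → 2 → 4 = 43.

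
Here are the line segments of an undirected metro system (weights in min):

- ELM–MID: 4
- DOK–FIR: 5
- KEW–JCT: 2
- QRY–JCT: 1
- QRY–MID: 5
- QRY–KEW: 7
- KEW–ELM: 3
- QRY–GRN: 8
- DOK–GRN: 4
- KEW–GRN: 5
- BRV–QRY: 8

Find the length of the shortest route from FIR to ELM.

17 min

Settle nodes by increasing distance from FIR:
FIR: 0
DOK: 5  (via FIR)
GRN: 9  (via DOK)
KEW: 14  (via GRN)
JCT: 16  (via KEW)
QRY: 17  (via GRN)
ELM: 17  (via KEW)
Shortest route: FIR–DOK–GRN–KEW–ELM = 17 min.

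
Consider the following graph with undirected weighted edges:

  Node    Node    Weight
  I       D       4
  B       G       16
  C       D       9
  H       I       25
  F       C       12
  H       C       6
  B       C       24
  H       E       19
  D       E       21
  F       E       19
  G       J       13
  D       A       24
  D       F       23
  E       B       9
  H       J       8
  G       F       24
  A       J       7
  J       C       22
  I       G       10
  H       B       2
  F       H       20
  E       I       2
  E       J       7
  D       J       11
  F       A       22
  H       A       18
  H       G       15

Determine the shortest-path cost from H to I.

13

Enumerating some paths:
H–J–E–I: 8+7+2 = 17
H–B–E–I: 2+9+2 = 13
Cheapest is H–B–E–I at 13.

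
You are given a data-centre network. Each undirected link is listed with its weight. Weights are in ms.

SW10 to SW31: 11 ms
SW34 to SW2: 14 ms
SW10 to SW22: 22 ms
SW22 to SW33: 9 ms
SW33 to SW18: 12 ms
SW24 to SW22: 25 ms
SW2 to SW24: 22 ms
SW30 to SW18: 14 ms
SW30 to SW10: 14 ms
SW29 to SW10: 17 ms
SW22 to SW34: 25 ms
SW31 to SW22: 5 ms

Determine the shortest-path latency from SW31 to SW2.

Running Dijkstra from SW31:
SW31: 0
SW22: 5  (via SW31)
SW10: 11  (via SW31)
SW33: 14  (via SW22)
SW30: 25  (via SW10)
SW18: 26  (via SW33)
SW29: 28  (via SW10)
SW34: 30  (via SW22)
SW24: 30  (via SW22)
SW2: 44  (via SW34)
Shortest route: SW31–SW22–SW34–SW2 = 44 ms.

44 ms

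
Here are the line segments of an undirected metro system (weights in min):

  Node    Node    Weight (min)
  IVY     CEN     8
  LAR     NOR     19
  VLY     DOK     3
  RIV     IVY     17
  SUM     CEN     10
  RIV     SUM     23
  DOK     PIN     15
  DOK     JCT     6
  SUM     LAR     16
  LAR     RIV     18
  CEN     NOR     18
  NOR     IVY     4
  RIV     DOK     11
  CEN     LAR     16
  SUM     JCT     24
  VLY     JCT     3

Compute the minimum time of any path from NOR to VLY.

35 min

Settle nodes by increasing distance from NOR:
NOR: 0
IVY: 4  (via NOR)
CEN: 12  (via IVY)
LAR: 19  (via NOR)
RIV: 21  (via IVY)
SUM: 22  (via CEN)
DOK: 32  (via RIV)
VLY: 35  (via DOK)
Shortest route: NOR–IVY–RIV–DOK–VLY = 35 min.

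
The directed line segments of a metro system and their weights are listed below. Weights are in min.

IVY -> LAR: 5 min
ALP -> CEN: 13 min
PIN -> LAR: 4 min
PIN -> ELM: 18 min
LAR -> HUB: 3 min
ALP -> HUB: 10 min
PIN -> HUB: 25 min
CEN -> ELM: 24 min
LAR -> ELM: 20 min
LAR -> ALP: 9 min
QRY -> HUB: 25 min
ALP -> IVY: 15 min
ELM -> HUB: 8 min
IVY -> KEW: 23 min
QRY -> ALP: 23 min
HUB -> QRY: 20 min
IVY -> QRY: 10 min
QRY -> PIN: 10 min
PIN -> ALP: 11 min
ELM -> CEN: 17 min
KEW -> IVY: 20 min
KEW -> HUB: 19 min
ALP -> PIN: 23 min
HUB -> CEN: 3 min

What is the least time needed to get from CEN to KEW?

Shortest distances from CEN:
CEN: 0
ELM: 24  (via CEN)
HUB: 32  (via ELM)
QRY: 52  (via HUB)
PIN: 62  (via QRY)
LAR: 66  (via PIN)
ALP: 73  (via PIN)
IVY: 88  (via ALP)
KEW: 111  (via IVY)
Shortest route: CEN → ELM → HUB → QRY → PIN → ALP → IVY → KEW = 111 min.

111 min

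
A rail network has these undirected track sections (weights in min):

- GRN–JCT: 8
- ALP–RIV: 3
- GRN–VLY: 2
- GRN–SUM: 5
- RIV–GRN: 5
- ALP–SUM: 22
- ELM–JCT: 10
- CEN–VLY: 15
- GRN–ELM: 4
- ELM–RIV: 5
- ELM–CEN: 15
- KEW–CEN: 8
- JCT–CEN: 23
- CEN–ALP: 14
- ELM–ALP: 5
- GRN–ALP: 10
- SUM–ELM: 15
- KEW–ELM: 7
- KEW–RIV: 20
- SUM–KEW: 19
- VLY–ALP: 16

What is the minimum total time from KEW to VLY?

Compare a few routes:
KEW–ELM–ALP–RIV–GRN–VLY: 7+5+3+5+2 = 22
KEW–CEN–VLY: 8+15 = 23
KEW–ELM–RIV–GRN–VLY: 7+5+5+2 = 19
KEW–ELM–GRN–VLY: 7+4+2 = 13
Cheapest is KEW–ELM–GRN–VLY at 13 min.

13 min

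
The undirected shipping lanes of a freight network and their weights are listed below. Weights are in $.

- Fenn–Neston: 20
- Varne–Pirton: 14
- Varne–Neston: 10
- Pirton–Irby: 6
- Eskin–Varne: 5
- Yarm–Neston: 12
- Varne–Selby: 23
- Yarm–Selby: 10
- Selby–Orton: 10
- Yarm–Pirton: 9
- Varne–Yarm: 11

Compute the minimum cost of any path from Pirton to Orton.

$29

Enumerating some paths:
Pirton–Varne–Yarm–Selby–Orton: 14+11+10+10 = 45
Pirton–Varne–Selby–Orton: 14+23+10 = 47
Pirton–Yarm–Selby–Orton: 9+10+10 = 29
The minimum is $29 via Pirton–Yarm–Selby–Orton.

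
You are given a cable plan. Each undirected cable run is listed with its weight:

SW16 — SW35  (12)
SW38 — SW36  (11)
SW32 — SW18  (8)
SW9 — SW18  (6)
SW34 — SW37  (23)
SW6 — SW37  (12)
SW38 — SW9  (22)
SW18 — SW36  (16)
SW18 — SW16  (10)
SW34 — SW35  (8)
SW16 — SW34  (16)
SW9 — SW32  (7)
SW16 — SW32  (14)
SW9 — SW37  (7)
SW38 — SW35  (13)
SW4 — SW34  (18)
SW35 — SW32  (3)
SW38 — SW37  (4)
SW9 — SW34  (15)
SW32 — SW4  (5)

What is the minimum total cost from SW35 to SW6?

Shortest distances from SW35:
SW35: 0
SW32: 3  (via SW35)
SW34: 8  (via SW35)
SW4: 8  (via SW32)
SW9: 10  (via SW32)
SW18: 11  (via SW32)
SW16: 12  (via SW35)
SW38: 13  (via SW35)
SW37: 17  (via SW9)
SW36: 24  (via SW38)
SW6: 29  (via SW37)
Shortest route: SW35 → SW32 → SW9 → SW37 → SW6 = 29.

29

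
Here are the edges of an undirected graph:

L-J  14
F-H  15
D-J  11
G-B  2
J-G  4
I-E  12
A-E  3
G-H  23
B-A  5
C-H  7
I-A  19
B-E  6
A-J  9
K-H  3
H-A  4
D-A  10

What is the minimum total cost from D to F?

29

Running Dijkstra from D:
D: 0
A: 10  (via D)
J: 11  (via D)
E: 13  (via A)
H: 14  (via A)
B: 15  (via A)
G: 15  (via J)
K: 17  (via H)
C: 21  (via H)
I: 25  (via E)
L: 25  (via J)
F: 29  (via H)
Shortest route: D–A–H–F = 29.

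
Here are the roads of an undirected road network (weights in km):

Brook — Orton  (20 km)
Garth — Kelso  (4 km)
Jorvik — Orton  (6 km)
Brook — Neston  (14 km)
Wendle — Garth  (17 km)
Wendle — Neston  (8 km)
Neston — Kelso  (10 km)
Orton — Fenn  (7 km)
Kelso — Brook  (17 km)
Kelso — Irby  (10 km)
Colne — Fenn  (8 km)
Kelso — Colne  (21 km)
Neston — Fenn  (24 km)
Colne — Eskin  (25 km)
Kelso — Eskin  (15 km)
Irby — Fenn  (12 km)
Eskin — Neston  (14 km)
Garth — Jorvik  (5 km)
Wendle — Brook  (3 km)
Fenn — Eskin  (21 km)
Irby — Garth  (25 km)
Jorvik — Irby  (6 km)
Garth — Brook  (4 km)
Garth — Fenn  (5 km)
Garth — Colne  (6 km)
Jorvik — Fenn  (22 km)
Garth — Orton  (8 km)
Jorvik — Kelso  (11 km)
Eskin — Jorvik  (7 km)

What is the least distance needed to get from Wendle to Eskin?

19 km

Compare a few routes:
Wendle → Brook → Garth → Jorvik → Eskin: 3+4+5+7 = 19
Wendle → Neston → Eskin: 8+14 = 22
Wendle → Brook → Garth → Orton → Jorvik → Eskin: 3+4+8+6+7 = 28
Wendle → Brook → Garth → Kelso → Eskin: 3+4+4+15 = 26
Cheapest is Wendle → Brook → Garth → Jorvik → Eskin at 19 km.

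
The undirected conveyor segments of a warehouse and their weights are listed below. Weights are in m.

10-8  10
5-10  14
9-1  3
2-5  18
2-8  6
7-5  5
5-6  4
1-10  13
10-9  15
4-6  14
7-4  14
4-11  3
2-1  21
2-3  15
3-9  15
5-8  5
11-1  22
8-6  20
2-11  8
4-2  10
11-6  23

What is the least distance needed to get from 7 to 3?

31 m

Running Dijkstra from 7:
7: 0
5: 5  (via 7)
6: 9  (via 5)
8: 10  (via 5)
4: 14  (via 7)
2: 16  (via 8)
11: 17  (via 4)
10: 19  (via 5)
3: 31  (via 2)
Shortest route: 7–5–8–2–3 = 31 m.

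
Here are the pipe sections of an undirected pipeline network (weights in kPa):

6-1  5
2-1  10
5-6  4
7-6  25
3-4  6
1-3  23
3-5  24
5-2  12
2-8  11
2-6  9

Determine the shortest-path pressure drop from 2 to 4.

Candidate routes:
2 → 1 → 3 → 4: 10+23+6 = 39
2 → 5 → 3 → 4: 12+24+6 = 42
2 → 6 → 5 → 3 → 4: 9+4+24+6 = 43
Cheapest is 2 → 1 → 3 → 4 at 39 kPa.

39 kPa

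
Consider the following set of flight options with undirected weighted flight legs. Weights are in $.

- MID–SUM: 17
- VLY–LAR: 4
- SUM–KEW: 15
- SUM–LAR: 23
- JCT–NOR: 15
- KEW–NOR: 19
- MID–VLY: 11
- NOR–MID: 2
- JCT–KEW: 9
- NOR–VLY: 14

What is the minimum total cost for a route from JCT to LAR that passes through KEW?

$45

Best JCT to KEW: JCT–KEW costing 9
Shortest KEW→LAR: KEW–NOR–MID–VLY–LAR = 36
Total via KEW: 9 + 36 = $45.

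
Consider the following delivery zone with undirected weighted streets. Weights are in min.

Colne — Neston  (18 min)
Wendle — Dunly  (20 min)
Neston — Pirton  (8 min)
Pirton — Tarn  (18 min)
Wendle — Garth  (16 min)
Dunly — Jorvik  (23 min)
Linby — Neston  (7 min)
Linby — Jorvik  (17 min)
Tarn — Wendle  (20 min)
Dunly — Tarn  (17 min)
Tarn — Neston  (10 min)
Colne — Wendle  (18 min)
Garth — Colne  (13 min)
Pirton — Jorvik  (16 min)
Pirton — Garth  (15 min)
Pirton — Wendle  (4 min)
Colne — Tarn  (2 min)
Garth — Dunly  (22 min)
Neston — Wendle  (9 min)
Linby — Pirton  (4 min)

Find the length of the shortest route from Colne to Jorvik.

36 min

Candidate routes:
Colne - Wendle - Pirton - Jorvik: 18+4+16 = 38
Colne - Tarn - Pirton - Linby - Jorvik: 2+18+4+17 = 41
Colne - Tarn - Neston - Linby - Jorvik: 2+10+7+17 = 36
Colne - Tarn - Neston - Linby - Pirton - Jorvik: 2+10+7+4+16 = 39
The minimum is 36 min via Colne - Tarn - Neston - Linby - Jorvik.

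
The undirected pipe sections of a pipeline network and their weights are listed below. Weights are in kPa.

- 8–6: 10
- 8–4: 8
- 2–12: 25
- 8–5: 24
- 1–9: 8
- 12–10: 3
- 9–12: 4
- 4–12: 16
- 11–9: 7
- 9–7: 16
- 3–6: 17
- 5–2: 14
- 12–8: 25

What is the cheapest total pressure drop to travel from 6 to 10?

37 kPa

Running Dijkstra from 6:
6: 0
8: 10  (via 6)
3: 17  (via 6)
4: 18  (via 8)
5: 34  (via 8)
12: 34  (via 4)
10: 37  (via 12)
Shortest route: 6 → 8 → 4 → 12 → 10 = 37 kPa.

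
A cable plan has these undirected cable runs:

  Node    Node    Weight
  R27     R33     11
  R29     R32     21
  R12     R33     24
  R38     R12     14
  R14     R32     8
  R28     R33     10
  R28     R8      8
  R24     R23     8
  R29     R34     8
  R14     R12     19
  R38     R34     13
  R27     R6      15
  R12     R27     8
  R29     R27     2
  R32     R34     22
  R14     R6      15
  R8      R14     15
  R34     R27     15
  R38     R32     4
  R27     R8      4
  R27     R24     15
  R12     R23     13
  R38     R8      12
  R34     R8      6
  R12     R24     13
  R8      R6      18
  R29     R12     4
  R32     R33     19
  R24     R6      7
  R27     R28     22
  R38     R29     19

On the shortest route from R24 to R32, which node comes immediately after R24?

Candidate routes:
R24 → R6 → R14 → R32: 7+15+8 = 30
R24 → R27 → R8 → R38 → R32: 15+4+12+4 = 35
R24 → R12 → R38 → R32: 13+14+4 = 31
The minimum is 30 via R24 → R6 → R14 → R32.
So from R24 the first move is to R6.

R6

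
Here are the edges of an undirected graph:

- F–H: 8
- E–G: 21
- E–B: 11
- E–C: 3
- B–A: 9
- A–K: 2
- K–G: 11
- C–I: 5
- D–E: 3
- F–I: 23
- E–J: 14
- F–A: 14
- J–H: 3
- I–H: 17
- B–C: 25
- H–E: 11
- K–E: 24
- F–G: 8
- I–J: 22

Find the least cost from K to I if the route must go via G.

Shortest K→G: K → G = 11
Best G to I: G → E → C → I costing 29
Total via G: 11 + 29 = 40.

40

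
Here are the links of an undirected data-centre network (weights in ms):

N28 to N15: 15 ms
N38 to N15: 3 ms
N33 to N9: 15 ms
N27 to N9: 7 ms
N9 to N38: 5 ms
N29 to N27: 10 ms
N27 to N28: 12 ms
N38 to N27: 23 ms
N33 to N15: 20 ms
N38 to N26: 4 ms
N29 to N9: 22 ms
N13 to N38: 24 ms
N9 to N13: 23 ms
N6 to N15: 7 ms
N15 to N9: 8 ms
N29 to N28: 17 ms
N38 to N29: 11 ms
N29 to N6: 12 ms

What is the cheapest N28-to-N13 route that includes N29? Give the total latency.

Shortest N28→N29: N28–N29 = 17
Best N29 to N13: N29–N38–N13 costing 35
Total via N29: 17 + 35 = 52 ms.

52 ms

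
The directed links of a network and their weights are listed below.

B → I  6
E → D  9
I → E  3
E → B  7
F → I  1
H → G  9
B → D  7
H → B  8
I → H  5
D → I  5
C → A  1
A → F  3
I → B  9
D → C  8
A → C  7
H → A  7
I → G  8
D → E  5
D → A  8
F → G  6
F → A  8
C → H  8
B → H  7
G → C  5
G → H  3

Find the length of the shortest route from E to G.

21

Settle nodes by increasing distance from E:
E: 0
B: 7  (via E)
D: 9  (via E)
I: 13  (via B)
H: 14  (via B)
A: 17  (via D)
C: 17  (via D)
F: 20  (via A)
G: 21  (via I)
Shortest route: E → B → I → G = 21.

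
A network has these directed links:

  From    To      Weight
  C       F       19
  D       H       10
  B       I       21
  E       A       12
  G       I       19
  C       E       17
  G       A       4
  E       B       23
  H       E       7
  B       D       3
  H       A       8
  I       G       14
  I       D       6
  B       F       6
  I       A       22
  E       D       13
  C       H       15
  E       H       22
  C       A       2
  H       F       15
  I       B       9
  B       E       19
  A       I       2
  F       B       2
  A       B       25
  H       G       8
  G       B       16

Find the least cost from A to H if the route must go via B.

24

Shortest A→B: A–I–B = 11
Shortest B→H: B–D–H = 13
Total via B: 11 + 13 = 24.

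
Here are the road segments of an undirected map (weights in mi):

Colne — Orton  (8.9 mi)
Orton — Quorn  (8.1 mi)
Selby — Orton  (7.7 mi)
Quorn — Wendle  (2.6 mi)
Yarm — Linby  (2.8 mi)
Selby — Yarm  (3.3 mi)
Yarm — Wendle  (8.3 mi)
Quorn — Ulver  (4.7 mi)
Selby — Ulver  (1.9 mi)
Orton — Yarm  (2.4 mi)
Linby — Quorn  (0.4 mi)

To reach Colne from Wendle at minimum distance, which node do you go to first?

Candidate routes:
Wendle–Quorn–Orton–Colne: 2.6+8.1+8.9 = 19.6
Wendle–Quorn–Linby–Yarm–Orton–Colne: 2.6+0.4+2.8+2.4+8.9 = 17.1
The minimum is 17.1 mi via Wendle–Quorn–Linby–Yarm–Orton–Colne.
So from Wendle the first move is to Quorn.

Quorn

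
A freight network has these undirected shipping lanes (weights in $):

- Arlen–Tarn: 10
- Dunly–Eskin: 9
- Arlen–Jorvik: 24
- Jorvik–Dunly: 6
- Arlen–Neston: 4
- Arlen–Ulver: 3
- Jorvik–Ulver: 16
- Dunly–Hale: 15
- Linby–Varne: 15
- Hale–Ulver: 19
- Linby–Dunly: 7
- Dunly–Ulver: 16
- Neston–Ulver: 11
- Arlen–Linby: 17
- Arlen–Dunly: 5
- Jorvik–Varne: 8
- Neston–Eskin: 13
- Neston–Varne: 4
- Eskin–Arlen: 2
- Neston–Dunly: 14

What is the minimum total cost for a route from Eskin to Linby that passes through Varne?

Best Eskin to Varne: Eskin–Arlen–Neston–Varne costing 10
Best Varne to Linby: Varne–Linby costing 15
Total via Varne: 10 + 15 = $25.

$25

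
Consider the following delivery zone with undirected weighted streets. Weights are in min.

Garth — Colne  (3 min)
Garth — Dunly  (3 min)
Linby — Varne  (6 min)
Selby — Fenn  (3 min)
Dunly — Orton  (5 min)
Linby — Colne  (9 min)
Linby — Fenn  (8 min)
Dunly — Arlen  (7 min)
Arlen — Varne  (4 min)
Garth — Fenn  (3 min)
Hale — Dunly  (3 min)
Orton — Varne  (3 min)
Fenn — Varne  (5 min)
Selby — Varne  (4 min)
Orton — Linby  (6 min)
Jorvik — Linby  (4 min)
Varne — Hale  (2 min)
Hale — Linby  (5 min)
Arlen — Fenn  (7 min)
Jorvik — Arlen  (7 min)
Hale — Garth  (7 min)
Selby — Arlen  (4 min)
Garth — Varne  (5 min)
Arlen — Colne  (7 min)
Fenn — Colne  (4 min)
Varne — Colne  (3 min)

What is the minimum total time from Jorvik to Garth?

Settle nodes by increasing distance from Jorvik:
Jorvik: 0
Linby: 4  (via Jorvik)
Arlen: 7  (via Jorvik)
Hale: 9  (via Linby)
Orton: 10  (via Linby)
Varne: 10  (via Linby)
Selby: 11  (via Arlen)
Dunly: 12  (via Hale)
Fenn: 12  (via Linby)
Colne: 13  (via Linby)
Garth: 15  (via Varne)
Shortest route: Jorvik–Linby–Varne–Garth = 15 min.

15 min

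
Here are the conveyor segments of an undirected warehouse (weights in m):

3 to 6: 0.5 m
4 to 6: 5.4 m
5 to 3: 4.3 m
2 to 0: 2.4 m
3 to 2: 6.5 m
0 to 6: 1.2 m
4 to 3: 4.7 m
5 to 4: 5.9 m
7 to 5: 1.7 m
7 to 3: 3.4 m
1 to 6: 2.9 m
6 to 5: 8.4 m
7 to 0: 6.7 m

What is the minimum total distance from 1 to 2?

6.5 m

Enumerating some paths:
1 - 6 - 3 - 2: 2.9+0.5+6.5 = 9.9
1 - 6 - 0 - 2: 2.9+1.2+2.4 = 6.5
The minimum is 6.5 m via 1 - 6 - 0 - 2.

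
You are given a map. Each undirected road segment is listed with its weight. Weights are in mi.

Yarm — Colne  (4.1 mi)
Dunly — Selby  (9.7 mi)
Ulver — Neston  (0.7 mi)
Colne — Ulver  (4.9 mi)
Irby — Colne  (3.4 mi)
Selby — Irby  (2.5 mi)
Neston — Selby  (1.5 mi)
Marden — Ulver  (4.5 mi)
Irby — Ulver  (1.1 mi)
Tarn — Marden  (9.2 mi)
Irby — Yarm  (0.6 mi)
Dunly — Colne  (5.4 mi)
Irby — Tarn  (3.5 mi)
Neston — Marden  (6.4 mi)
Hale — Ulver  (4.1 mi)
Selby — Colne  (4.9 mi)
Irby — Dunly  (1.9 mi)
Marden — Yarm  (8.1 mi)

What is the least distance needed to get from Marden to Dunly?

Running Dijkstra from Marden:
Marden: 0
Ulver: 4.5  (via Marden)
Neston: 5.2  (via Ulver)
Irby: 5.6  (via Ulver)
Yarm: 6.2  (via Irby)
Selby: 6.7  (via Neston)
Dunly: 7.5  (via Irby)
Shortest route: Marden–Ulver–Irby–Dunly = 7.5 mi.

7.5 mi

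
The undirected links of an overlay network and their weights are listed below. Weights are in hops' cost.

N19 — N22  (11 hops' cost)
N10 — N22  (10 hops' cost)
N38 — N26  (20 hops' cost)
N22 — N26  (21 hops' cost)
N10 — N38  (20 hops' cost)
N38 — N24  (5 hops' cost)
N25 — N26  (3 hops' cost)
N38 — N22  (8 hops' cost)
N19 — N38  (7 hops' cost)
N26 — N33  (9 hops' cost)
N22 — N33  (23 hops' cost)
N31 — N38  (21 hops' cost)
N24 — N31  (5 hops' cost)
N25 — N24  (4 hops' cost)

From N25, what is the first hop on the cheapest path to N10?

Candidate routes:
N25 - N24 - N38 - N19 - N22 - N10: 4+5+7+11+10 = 37
N25 - N26 - N22 - N10: 3+21+10 = 34
N25 - N24 - N38 - N22 - N10: 4+5+8+10 = 27
N25 - N24 - N38 - N10: 4+5+20 = 29
The minimum is 27 hops' cost via N25 - N24 - N38 - N22 - N10.
So from N25 the first move is to N24.

N24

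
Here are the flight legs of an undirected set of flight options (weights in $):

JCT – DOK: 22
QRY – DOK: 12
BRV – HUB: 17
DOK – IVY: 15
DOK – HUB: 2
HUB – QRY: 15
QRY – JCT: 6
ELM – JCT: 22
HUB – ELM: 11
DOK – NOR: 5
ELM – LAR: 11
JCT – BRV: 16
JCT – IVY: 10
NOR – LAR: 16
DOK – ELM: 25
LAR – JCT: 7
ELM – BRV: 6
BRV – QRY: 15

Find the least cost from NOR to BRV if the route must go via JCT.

$39

Best NOR to JCT: NOR–LAR–JCT costing 23
Best JCT to BRV: JCT–BRV costing 16
Total via JCT: 23 + 16 = $39.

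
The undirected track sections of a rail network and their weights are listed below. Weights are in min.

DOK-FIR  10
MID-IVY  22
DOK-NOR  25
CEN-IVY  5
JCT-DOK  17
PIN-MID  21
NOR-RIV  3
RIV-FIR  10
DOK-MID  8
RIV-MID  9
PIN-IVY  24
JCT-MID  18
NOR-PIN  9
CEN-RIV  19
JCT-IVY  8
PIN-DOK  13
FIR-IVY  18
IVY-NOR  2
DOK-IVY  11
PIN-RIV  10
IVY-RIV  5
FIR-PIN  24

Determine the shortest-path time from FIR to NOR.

13 min

Candidate routes:
FIR–IVY–NOR: 18+2 = 20
FIR–RIV–IVY–NOR: 10+5+2 = 17
FIR–DOK–IVY–NOR: 10+11+2 = 23
FIR–RIV–NOR: 10+3 = 13
Cheapest is FIR–RIV–NOR at 13 min.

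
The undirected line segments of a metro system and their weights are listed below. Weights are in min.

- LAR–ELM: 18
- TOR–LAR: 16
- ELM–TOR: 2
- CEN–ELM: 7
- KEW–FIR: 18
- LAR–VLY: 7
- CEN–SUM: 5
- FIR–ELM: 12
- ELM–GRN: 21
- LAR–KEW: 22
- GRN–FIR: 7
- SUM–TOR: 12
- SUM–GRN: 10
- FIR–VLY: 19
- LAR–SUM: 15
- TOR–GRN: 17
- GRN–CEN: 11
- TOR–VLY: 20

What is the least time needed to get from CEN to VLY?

Shortest distances from CEN:
CEN: 0
SUM: 5  (via CEN)
ELM: 7  (via CEN)
TOR: 9  (via ELM)
GRN: 11  (via CEN)
FIR: 18  (via GRN)
LAR: 20  (via SUM)
VLY: 27  (via LAR)
Shortest route: CEN–SUM–LAR–VLY = 27 min.

27 min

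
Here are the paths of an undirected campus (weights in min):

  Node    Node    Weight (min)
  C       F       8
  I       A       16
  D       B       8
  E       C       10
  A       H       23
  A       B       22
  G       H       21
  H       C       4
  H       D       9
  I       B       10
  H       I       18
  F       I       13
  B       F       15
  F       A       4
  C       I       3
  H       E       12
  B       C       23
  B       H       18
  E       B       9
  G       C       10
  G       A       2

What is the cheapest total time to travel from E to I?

13 min

Compare a few routes:
E–C–I: 10+3 = 13
E–H–I: 12+18 = 30
E–H–C–I: 12+4+3 = 19
E–B–I: 9+10 = 19
Cheapest is E–C–I at 13 min.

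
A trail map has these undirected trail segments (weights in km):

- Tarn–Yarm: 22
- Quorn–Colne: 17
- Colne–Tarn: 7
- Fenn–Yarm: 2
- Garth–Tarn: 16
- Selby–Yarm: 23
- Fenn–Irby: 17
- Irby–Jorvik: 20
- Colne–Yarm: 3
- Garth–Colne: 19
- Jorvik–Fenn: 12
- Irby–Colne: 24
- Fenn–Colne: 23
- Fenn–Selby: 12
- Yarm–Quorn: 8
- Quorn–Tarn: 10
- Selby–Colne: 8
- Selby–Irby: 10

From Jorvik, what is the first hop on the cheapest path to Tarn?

Enumerating some paths:
Jorvik → Fenn → Yarm → Colne → Tarn: 12+2+3+7 = 24
Jorvik → Fenn → Yarm → Quorn → Tarn: 12+2+8+10 = 32
The minimum is 24 km via Jorvik → Fenn → Yarm → Colne → Tarn.
So from Jorvik the first move is to Fenn.

Fenn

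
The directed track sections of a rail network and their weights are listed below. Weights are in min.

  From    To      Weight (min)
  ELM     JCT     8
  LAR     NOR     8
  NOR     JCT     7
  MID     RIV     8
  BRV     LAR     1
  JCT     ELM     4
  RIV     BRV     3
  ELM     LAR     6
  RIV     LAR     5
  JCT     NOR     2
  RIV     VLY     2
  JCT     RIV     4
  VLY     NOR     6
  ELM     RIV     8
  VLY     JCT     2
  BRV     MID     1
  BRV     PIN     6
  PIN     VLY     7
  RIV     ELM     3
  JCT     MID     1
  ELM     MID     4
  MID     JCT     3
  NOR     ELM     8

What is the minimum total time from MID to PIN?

Shortest distances from MID:
MID: 0
JCT: 3  (via MID)
NOR: 5  (via JCT)
ELM: 7  (via JCT)
RIV: 7  (via JCT)
VLY: 9  (via RIV)
BRV: 10  (via RIV)
LAR: 11  (via BRV)
PIN: 16  (via BRV)
Shortest route: MID–JCT–RIV–BRV–PIN = 16 min.

16 min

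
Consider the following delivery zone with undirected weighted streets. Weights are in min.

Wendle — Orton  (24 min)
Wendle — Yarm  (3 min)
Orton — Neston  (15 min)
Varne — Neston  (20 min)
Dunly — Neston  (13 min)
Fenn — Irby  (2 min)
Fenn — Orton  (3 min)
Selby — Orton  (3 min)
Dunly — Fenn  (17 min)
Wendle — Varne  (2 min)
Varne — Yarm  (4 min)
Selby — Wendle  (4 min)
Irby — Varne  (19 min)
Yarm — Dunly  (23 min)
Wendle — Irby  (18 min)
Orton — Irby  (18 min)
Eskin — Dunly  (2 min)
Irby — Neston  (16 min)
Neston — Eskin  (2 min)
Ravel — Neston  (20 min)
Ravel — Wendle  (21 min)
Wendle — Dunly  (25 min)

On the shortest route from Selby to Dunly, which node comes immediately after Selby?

Compare a few routes:
Selby - Orton - Fenn - Dunly: 3+3+17 = 23
Selby - Orton - Neston - Eskin - Dunly: 3+15+2+2 = 22
Selby - Orton - Fenn - Irby - Neston - Eskin - Dunly: 3+3+2+16+2+2 = 28
The minimum is 22 min via Selby - Orton - Neston - Eskin - Dunly.
So from Selby the first move is to Orton.

Orton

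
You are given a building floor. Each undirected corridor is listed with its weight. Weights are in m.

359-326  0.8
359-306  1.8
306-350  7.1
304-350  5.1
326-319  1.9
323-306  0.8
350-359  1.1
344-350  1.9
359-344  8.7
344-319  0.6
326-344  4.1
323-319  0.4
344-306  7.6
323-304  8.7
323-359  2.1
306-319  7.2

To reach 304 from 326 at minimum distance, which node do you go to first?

359

Candidate routes:
326 → 359 → 350 → 304: 0.8+1.1+5.1 = 7
326 → 319 → 344 → 350 → 304: 1.9+0.6+1.9+5.1 = 9.5
Cheapest is 326 → 359 → 350 → 304 at 7 m.
So from 326 the first move is to 359.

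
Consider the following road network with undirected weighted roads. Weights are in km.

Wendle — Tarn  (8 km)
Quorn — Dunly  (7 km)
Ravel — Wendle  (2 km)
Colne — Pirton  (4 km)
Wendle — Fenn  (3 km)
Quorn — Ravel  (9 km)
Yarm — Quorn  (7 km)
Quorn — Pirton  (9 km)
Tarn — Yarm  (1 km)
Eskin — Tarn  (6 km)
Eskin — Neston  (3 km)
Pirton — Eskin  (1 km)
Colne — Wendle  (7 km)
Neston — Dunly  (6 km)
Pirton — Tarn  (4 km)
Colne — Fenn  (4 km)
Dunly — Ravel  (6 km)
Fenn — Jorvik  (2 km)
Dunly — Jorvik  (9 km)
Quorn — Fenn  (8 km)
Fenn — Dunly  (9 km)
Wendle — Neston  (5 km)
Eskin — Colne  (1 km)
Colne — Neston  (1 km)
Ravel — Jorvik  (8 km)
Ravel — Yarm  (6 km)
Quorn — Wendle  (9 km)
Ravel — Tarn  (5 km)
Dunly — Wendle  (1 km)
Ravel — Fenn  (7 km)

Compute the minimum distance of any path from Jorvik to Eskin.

Compare a few routes:
Jorvik → Fenn → Colne → Pirton → Eskin: 2+4+4+1 = 11
Jorvik → Fenn → Colne → Eskin: 2+4+1 = 7
Jorvik → Fenn → Wendle → Neston → Colne → Eskin: 2+3+5+1+1 = 12
Jorvik → Fenn → Colne → Neston → Eskin: 2+4+1+3 = 10
The minimum is 7 km via Jorvik → Fenn → Colne → Eskin.

7 km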